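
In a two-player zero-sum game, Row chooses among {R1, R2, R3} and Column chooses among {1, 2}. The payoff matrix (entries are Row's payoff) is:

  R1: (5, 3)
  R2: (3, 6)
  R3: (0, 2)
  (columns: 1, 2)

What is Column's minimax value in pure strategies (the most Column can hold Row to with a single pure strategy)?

5

Column maxima: 1 → 5, 2 → 6.
The smallest of these is 5.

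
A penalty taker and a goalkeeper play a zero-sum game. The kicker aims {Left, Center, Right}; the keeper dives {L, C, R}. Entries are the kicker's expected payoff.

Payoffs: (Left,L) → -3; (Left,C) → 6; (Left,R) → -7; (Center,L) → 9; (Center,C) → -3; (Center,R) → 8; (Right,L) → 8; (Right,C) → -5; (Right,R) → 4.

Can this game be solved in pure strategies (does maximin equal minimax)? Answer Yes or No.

No

Row minima: Left → -7, Center → -3, Right → -5; maximin = -3.
Column maxima: L → 9, C → 6, R → 8; minimax = 6.
-3 ≠ 6, so no pure-strategy equilibrium exists.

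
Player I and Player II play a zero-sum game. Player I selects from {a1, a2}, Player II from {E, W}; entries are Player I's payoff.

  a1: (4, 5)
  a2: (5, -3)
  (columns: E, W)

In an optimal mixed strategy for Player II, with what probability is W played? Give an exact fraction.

Row minima: a1 → 4, a2 → -3; maximin = 4.
Column maxima: E → 5, W → 5; minimax = 5.
4 ≠ 5, so there is no saddle point; optimal play is mixed.
Let Player I play a1 with probability p. Expected payoff against E: 4p + 5(1−p) = −p + 5; against W: 5p + (-3)(1−p) = 8p − 3.
Setting these equal: −p + 5 = 8p − 3 ⇒ −9p = -8 ⇒ p = 8/9, and the value is (-1)·(8/9) + 5 = 37/9.
For Player II: with q = P(E), equating a1's and a2's payoffs gives −q + 5 = 8q − 3 ⇒ q = 8/9.

1/9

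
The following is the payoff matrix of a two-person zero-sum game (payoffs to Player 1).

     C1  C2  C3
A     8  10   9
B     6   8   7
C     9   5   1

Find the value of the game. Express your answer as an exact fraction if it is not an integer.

Row minima: A → 8, B → 6, C → 1; maximin = 8.
Column maxima: C1 → 9, C2 → 10, C3 → 9; minimax = 9.
8 ≠ 9, so there is no saddle point; optimal play is mixed.
B is strictly dominated by A, so Player 1 never plays it.
C2 is strictly dominated by C3 (it gives Player 1 strictly more in every row), so Player 2 never plays it.
On the remaining 2×2 (A, C vs C1, C3):
Let Player 1 play A with probability p. Expected payoff against C1: 8p + 9(1−p) = −p + 9; against C3: 9p + 1(1−p) = 8p + 1.
Setting these equal: −p + 9 = 8p + 1 ⇒ −9p = -8 ⇒ p = 8/9, and the value is (-1)·(8/9) + 9 = 73/9.
For Player 2: with q = P(C1), equating A's and C's payoffs gives −q + 9 = 8q + 1 ⇒ q = 8/9.

73/9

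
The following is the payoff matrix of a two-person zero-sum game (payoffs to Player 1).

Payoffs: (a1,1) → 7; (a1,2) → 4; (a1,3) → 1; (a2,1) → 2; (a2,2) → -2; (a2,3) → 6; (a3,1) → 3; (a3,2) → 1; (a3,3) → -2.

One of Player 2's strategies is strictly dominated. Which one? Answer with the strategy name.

1

2 holds Player 1's payoff strictly below 1 in every row: 4 < 7, -2 < 2, 1 < 3.
So 1 is strictly dominated for Player 2.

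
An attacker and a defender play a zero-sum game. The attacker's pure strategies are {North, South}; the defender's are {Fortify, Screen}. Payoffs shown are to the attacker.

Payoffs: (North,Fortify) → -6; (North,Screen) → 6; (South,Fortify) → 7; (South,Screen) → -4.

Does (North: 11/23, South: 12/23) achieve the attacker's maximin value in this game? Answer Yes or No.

Yes

Against Fortify this mix gives (11/23)·(-6) + (12/23)·7 = 18/23.
Against Screen this mix gives (11/23)·6 + (12/23)·(-4) = 18/23.
All of the defender's active replies (Fortify, Screen) yield 18/23, and no column does worse for the attacker. The mix makes the defender indifferent and guarantees 18/23, so it is optimal.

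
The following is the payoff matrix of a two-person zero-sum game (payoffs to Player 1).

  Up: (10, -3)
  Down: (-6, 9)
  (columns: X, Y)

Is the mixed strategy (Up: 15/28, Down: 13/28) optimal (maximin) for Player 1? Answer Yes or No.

Against X this mix gives (15/28)·10 + (13/28)·(-6) = 18/7.
Against Y this mix gives (15/28)·(-3) + (13/28)·9 = 18/7.
All of Player 2's active replies (X, Y) yield 18/7, and no column does worse for Player 1. The mix makes Player 2 indifferent and guarantees 18/7, so it is optimal.

Yes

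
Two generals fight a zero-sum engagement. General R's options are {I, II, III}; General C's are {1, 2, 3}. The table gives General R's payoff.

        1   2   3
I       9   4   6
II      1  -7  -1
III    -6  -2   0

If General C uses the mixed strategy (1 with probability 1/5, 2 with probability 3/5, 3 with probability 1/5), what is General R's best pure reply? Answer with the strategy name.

I

Expected payoff of I: (1/5)·9 + (3/5)·4 + (1/5)·6 = 27/5.
Expected payoff of II: (1/5)·1 + (3/5)·(-7) + (1/5)·(-1) = -21/5.
Expected payoff of III: (1/5)·(-6) + (3/5)·(-2) + (1/5)·0 = -12/5.
The largest is 27/5, so General R's best response is I.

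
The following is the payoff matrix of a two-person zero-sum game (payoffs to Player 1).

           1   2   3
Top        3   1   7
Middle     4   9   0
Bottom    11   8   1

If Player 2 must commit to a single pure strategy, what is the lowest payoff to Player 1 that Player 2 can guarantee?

Column maxima: 1 → 11, 2 → 9, 3 → 7.
The smallest of these is 7.

7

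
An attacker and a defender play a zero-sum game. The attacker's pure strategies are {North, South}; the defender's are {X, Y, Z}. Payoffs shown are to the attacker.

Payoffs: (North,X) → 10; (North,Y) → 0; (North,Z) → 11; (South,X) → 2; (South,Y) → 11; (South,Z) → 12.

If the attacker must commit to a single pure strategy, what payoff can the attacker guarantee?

Row minima: North → 0, South → 2.
The best of these is 2.

2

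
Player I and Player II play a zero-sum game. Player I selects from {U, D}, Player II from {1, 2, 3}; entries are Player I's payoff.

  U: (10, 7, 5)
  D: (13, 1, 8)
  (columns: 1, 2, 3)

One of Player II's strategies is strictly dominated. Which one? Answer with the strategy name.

1

2 holds Player I's payoff strictly below 1 in every row: 7 < 10, 1 < 13.
So 1 is strictly dominated for Player II.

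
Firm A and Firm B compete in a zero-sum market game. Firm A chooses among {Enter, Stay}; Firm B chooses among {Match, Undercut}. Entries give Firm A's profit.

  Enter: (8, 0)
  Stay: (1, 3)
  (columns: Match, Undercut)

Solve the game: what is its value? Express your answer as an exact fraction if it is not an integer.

12/5

Row minima: Enter → 0, Stay → 1; maximin = 1.
Column maxima: Match → 8, Undercut → 3; minimax = 3.
1 ≠ 3, so there is no saddle point; optimal play is mixed.
Let Firm A play Enter with probability p. Expected payoff against Match: 8p + 1(1−p) = 7p + 1; against Undercut: 0p + 3(1−p) = −3p + 3.
Setting these equal: 7p + 1 = −3p + 3 ⇒ 10p = 2 ⇒ p = 1/5, and the value is (7)·(1/5) + 1 = 12/5.
For Firm B: with q = P(Match), equating Enter's and Stay's payoffs gives 8q = −2q + 3 ⇒ q = 3/10.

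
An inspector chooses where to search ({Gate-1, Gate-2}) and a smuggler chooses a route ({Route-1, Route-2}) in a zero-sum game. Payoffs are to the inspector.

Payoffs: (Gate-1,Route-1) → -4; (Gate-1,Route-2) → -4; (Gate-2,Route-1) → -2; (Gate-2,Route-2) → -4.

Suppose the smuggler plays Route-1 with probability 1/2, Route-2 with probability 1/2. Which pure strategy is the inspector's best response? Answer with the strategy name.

Gate-2

Expected payoff of Gate-1: (1/2)·(-4) + (1/2)·(-4) = -4.
Expected payoff of Gate-2: (1/2)·(-2) + (1/2)·(-4) = -3.
The largest is -3, so the inspector's best response is Gate-2.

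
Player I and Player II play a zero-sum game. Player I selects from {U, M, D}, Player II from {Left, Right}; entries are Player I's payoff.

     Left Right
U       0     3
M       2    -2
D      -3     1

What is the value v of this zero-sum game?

Row minima: U → 0, M → -2, D → -3; maximin = 0.
Column maxima: Left → 2, Right → 3; minimax = 2.
0 ≠ 2, so there is no saddle point; optimal play is mixed.
D is strictly dominated by U, so Player I never plays it.
On the remaining 2×2 (U, M vs Left, Right):
Let Player I play U with probability p. Expected payoff against Left: 0p + 2(1−p) = −2p + 2; against Right: 3p + (-2)(1−p) = 5p − 2.
Setting these equal: −2p + 2 = 5p − 2 ⇒ −7p = -4 ⇒ p = 4/7, and the value is (-2)·(4/7) + 2 = 6/7.
For Player II: with q = P(Left), equating U's and M's payoffs gives −3q + 3 = 4q − 2 ⇒ q = 5/7.

6/7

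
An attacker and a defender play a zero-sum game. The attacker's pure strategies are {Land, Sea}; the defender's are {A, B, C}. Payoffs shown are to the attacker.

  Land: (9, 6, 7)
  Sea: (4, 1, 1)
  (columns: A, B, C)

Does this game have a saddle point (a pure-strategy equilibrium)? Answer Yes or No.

Row minima: Land → 6, Sea → 1; maximin = 6.
Column maxima: A → 9, B → 6, C → 7; minimax = 6.
maximin = minimax = 6, so a saddle point exists.

Yes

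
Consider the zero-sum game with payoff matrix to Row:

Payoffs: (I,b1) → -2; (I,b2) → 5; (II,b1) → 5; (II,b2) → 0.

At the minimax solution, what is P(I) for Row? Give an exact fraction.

Row minima: I → -2, II → 0; maximin = 0.
Column maxima: b1 → 5, b2 → 5; minimax = 5.
0 ≠ 5, so there is no saddle point; optimal play is mixed.
Let Row play I with probability p. Expected payoff against b1: (-2)p + 5(1−p) = −7p + 5; against b2: 5p + 0(1−p) = 5p.
Setting these equal: −7p + 5 = 5p ⇒ −12p = -5 ⇒ p = 5/12, and the value is (-7)·(5/12) + 5 = 25/12.
For Column: with q = P(b1), equating I's and II's payoffs gives −7q + 5 = 5q ⇒ q = 5/12.

5/12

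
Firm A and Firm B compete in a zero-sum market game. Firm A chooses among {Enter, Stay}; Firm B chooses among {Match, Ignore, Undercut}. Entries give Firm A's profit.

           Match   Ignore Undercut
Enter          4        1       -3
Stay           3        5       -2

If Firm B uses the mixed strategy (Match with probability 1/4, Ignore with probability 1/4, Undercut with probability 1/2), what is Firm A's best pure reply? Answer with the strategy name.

Stay

Expected payoff of Enter: (1/4)·4 + (1/4)·1 + (1/2)·(-3) = -1/4.
Expected payoff of Stay: (1/4)·3 + (1/4)·5 + (1/2)·(-2) = 1.
The largest is 1, so Firm A's best response is Stay.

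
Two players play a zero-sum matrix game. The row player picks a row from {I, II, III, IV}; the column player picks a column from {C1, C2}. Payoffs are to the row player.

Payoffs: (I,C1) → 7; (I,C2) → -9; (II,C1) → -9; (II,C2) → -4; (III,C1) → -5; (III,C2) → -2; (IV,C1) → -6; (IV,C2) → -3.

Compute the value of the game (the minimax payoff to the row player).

-59/19

Row minima: I → -9, II → -9, III → -5, IV → -6; maximin = -5.
Column maxima: C1 → 7, C2 → -2; minimax = -2.
-5 ≠ -2, so there is no saddle point; optimal play is mixed.
II is strictly dominated by III, so the row player never plays it.
IV is strictly dominated by III, so the row player never plays it.
On the remaining 2×2 (I, III vs C1, C2):
Let the row player play I with probability p. Expected payoff against C1: 7p + (-5)(1−p) = 12p − 5; against C2: (-9)p + (-2)(1−p) = −7p − 2.
Setting these equal: 12p − 5 = −7p − 2 ⇒ 19p = 3 ⇒ p = 3/19, and the value is (12)·(3/19) − 5 = -59/19.
For the column player: with q = P(C1), equating I's and III's payoffs gives 16q − 9 = −3q − 2 ⇒ q = 7/19.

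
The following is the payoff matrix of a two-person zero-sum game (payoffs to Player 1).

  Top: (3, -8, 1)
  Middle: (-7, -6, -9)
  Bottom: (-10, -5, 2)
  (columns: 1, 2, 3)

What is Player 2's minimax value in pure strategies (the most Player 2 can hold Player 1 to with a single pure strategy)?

Column maxima: 1 → 3, 2 → -5, 3 → 2.
The smallest of these is -5.

-5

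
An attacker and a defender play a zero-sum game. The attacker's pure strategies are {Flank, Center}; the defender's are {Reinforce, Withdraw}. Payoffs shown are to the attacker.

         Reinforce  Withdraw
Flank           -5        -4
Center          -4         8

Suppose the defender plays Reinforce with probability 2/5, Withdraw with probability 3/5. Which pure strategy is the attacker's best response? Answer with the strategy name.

Center

Expected payoff of Flank: (2/5)·(-5) + (3/5)·(-4) = -22/5.
Expected payoff of Center: (2/5)·(-4) + (3/5)·8 = 16/5.
The largest is 16/5, so the attacker's best response is Center.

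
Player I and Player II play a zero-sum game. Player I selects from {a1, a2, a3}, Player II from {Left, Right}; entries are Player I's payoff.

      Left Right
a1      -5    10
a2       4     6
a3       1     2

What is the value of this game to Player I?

4

Row minima: a1 → -5, a2 → 4, a3 → 1; maximin = 4.
Column maxima: Left → 4, Right → 10; minimax = 4.
Since maximin = minimax = 4, there is a saddle point and the value is 4.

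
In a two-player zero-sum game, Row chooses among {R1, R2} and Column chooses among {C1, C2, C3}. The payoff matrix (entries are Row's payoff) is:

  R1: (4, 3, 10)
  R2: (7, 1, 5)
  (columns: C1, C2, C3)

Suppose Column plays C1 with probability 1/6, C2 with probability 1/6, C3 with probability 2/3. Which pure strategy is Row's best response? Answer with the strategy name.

Expected payoff of R1: (1/6)·4 + (1/6)·3 + (2/3)·10 = 47/6.
Expected payoff of R2: (1/6)·7 + (1/6)·1 + (2/3)·5 = 14/3.
The largest is 47/6, so Row's best response is R1.

R1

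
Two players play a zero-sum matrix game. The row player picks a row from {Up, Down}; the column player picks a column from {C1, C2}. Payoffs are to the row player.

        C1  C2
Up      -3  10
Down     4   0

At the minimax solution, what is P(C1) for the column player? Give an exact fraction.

10/17

Row minima: Up → -3, Down → 0; maximin = 0.
Column maxima: C1 → 4, C2 → 10; minimax = 4.
0 ≠ 4, so there is no saddle point; optimal play is mixed.
Let the row player play Up with probability p. Expected payoff against C1: (-3)p + 4(1−p) = −7p + 4; against C2: 10p + 0(1−p) = 10p.
Setting these equal: −7p + 4 = 10p ⇒ −17p = -4 ⇒ p = 4/17, and the value is (-7)·(4/17) + 4 = 40/17.
For the column player: with q = P(C1), equating Up's and Down's payoffs gives −13q + 10 = 4q ⇒ q = 10/17.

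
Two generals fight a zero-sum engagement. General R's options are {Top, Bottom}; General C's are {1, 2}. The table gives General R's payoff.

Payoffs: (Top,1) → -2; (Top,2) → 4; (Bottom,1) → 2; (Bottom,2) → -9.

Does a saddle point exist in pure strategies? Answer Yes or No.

No

Row minima: Top → -2, Bottom → -9; maximin = -2.
Column maxima: 1 → 2, 2 → 4; minimax = 2.
-2 ≠ 2, so no pure-strategy equilibrium exists.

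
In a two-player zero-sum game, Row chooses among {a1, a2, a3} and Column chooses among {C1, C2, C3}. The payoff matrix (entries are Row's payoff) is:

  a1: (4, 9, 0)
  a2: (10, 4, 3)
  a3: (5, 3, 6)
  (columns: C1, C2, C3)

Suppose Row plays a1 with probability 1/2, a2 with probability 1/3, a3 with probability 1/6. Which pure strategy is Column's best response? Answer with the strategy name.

If Column plays C1, Row's expected payoff is (1/2)·4 + (1/3)·10 + (1/6)·5 = 37/6.
If Column plays C2, Row's expected payoff is (1/2)·9 + (1/3)·4 + (1/6)·3 = 19/3.
If Column plays C3, Row's expected payoff is (1/2)·0 + (1/3)·3 + (1/6)·6 = 2.
Column minimizes Row's payoff; the smallest is 2, so the best response is C3.

C3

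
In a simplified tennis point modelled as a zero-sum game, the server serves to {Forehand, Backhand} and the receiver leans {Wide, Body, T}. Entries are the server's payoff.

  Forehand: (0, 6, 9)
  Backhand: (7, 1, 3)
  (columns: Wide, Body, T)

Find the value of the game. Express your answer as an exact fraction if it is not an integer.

Row minima: Forehand → 0, Backhand → 1; maximin = 1.
Column maxima: Wide → 7, Body → 6, T → 9; minimax = 6.
1 ≠ 6, so there is no saddle point; optimal play is mixed.
T is strictly dominated by Body (it gives the server strictly more in every row), so the receiver never plays it.
On the remaining 2×2 (Forehand, Backhand vs Wide, Body):
Let the server play Forehand with probability p. Expected payoff against Wide: 0p + 7(1−p) = −7p + 7; against Body: 6p + 1(1−p) = 5p + 1.
Setting these equal: −7p + 7 = 5p + 1 ⇒ −12p = -6 ⇒ p = 1/2, and the value is (-7)·(1/2) + 7 = 7/2.
For the receiver: with q = P(Wide), equating Forehand's and Backhand's payoffs gives −6q + 6 = 6q + 1 ⇒ q = 5/12.

7/2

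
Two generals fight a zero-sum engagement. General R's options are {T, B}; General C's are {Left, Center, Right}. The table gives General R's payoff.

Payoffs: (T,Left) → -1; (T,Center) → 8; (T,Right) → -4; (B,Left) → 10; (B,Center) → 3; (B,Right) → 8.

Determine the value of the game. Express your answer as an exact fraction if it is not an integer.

76/17

Row minima: T → -4, B → 3; maximin = 3.
Column maxima: Left → 10, Center → 8, Right → 8; minimax = 8.
3 ≠ 8, so there is no saddle point; optimal play is mixed.
Left is strictly dominated by Right (it gives General R strictly more in every row), so General C never plays it.
On the remaining 2×2 (T, B vs Center, Right):
Let General R play T with probability p. Expected payoff against Center: 8p + 3(1−p) = 5p + 3; against Right: (-4)p + 8(1−p) = −12p + 8.
Setting these equal: 5p + 3 = −12p + 8 ⇒ 17p = 5 ⇒ p = 5/17, and the value is (5)·(5/17) + 3 = 76/17.
For General C: with q = P(Center), equating T's and B's payoffs gives 12q − 4 = −5q + 8 ⇒ q = 12/17.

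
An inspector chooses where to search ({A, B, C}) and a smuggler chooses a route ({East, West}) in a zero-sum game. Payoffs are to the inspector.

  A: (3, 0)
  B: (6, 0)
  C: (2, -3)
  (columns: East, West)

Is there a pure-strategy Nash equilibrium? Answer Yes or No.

Row minima: A → 0, B → 0, C → -3; maximin = 0.
Column maxima: East → 6, West → 0; minimax = 0.
maximin = minimax = 0, so a saddle point exists.

Yes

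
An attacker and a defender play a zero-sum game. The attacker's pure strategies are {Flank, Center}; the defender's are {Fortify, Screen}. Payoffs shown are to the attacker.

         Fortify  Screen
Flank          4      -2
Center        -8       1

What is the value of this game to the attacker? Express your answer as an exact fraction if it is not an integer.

Row minima: Flank → -2, Center → -8; maximin = -2.
Column maxima: Fortify → 4, Screen → 1; minimax = 1.
-2 ≠ 1, so there is no saddle point; optimal play is mixed.
Let the attacker play Flank with probability p. Expected payoff against Fortify: 4p + (-8)(1−p) = 12p − 8; against Screen: (-2)p + 1(1−p) = −3p + 1.
Setting these equal: 12p − 8 = −3p + 1 ⇒ 15p = 9 ⇒ p = 3/5, and the value is (12)·(3/5) − 8 = -4/5.
For the defender: with q = P(Fortify), equating Flank's and Center's payoffs gives 6q − 2 = −9q + 1 ⇒ q = 1/5.

-4/5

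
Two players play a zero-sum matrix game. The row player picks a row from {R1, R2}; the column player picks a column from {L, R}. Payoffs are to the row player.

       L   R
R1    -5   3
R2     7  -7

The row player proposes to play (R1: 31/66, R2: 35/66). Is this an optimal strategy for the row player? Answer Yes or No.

Against L this mix gives (31/66)·(-5) + (35/66)·7 = 15/11.
Against R this mix gives (31/66)·3 + (35/66)·(-7) = -76/33.
The column player will play R, holding the row player to -76/33. Shifting weight toward the row that does better against R would raise this floor (the equalizing mix achieves -7/11 against both R and L), so the proposed strategy is not optimal.

No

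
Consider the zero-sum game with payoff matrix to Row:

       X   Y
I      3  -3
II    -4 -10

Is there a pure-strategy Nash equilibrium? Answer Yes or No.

Yes

Row minima: I → -3, II → -10; maximin = -3.
Column maxima: X → 3, Y → -3; minimax = -3.
maximin = minimax = -3, so a saddle point exists.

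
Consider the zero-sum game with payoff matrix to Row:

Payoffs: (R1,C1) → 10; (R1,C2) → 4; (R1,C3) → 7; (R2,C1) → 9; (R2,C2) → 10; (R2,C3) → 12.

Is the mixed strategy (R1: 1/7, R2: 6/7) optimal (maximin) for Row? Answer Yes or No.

Yes

Against C1 this mix gives (1/7)·10 + (6/7)·9 = 64/7.
Against C2 this mix gives (1/7)·4 + (6/7)·10 = 64/7.
Against C3 this mix gives (1/7)·7 + (6/7)·12 = 79/7.
All of Column's active replies (C1, C2) yield 64/7, and no column does worse for Row. The mix makes Column indifferent and guarantees 64/7, so it is optimal.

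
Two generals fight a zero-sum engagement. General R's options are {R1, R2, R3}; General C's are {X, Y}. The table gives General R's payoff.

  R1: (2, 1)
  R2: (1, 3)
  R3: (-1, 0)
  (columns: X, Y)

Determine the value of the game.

5/3

Row minima: R1 → 1, R2 → 1, R3 → -1; maximin = 1.
Column maxima: X → 2, Y → 3; minimax = 2.
1 ≠ 2, so there is no saddle point; optimal play is mixed.
R3 is strictly dominated by R1, so General R never plays it.
On the remaining 2×2 (R1, R2 vs X, Y):
Let General R play R1 with probability p. Expected payoff against X: 2p + 1(1−p) = p + 1; against Y: 1p + 3(1−p) = −2p + 3.
Setting these equal: p + 1 = −2p + 3 ⇒ 3p = 2 ⇒ p = 2/3, and the value is (1)·(2/3) + 1 = 5/3.
For General C: with q = P(X), equating R1's and R2's payoffs gives q + 1 = −2q + 3 ⇒ q = 2/3.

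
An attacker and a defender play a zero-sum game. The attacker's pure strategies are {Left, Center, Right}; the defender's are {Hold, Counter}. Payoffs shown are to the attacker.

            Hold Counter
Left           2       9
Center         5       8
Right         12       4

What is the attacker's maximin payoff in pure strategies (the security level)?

Row minima: Left → 2, Center → 5, Right → 4.
The best of these is 5.

5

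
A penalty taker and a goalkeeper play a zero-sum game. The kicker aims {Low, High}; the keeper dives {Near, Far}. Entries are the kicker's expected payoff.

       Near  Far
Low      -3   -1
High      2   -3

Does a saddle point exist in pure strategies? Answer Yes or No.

Row minima: Low → -3, High → -3; maximin = -3.
Column maxima: Near → 2, Far → -1; minimax = -1.
-3 ≠ -1, so no pure-strategy equilibrium exists.

No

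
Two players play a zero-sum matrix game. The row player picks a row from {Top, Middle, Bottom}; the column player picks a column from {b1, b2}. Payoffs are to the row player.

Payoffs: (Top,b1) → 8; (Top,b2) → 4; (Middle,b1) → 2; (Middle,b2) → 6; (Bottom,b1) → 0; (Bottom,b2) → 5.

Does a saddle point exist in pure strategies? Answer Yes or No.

No

Row minima: Top → 4, Middle → 2, Bottom → 0; maximin = 4.
Column maxima: b1 → 8, b2 → 6; minimax = 6.
4 ≠ 6, so no pure-strategy equilibrium exists.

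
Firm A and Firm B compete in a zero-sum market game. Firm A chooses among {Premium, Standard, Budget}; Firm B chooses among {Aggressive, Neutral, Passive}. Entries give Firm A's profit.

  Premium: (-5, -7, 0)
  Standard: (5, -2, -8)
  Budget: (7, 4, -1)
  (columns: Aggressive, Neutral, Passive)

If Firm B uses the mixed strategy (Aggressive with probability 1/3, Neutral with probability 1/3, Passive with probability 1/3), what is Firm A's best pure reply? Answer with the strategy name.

Budget

Expected payoff of Premium: (1/3)·(-5) + (1/3)·(-7) + (1/3)·0 = -4.
Expected payoff of Standard: (1/3)·5 + (1/3)·(-2) + (1/3)·(-8) = -5/3.
Expected payoff of Budget: (1/3)·7 + (1/3)·4 + (1/3)·(-1) = 10/3.
The largest is 10/3, so Firm A's best response is Budget.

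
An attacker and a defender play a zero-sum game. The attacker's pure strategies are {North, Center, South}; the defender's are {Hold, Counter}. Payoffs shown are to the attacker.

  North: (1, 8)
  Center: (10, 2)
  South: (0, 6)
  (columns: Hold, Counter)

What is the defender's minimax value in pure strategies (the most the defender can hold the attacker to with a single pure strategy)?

Column maxima: Hold → 10, Counter → 8.
The smallest of these is 8.

8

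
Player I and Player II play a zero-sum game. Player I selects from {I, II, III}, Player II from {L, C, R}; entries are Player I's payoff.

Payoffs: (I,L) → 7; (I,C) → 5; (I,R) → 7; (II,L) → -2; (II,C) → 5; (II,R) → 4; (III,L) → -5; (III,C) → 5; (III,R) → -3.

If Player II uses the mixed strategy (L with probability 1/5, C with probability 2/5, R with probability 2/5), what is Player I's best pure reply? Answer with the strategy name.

I

Expected payoff of I: (1/5)·7 + (2/5)·5 + (2/5)·7 = 31/5.
Expected payoff of II: (1/5)·(-2) + (2/5)·5 + (2/5)·4 = 16/5.
Expected payoff of III: (1/5)·(-5) + (2/5)·5 + (2/5)·(-3) = -1/5.
The largest is 31/5, so Player I's best response is I.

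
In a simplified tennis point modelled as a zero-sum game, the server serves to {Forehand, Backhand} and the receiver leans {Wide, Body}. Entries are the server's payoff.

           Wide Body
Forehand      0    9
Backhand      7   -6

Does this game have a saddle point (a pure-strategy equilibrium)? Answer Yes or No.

Row minima: Forehand → 0, Backhand → -6; maximin = 0.
Column maxima: Wide → 7, Body → 9; minimax = 7.
0 ≠ 7, so no pure-strategy equilibrium exists.

No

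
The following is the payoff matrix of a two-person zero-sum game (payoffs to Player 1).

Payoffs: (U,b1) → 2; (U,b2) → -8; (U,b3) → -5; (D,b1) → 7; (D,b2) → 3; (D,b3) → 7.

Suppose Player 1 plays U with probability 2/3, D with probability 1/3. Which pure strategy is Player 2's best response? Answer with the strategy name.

If Player 2 plays b1, Player 1's expected payoff is (2/3)·2 + (1/3)·7 = 11/3.
If Player 2 plays b2, Player 1's expected payoff is (2/3)·(-8) + (1/3)·3 = -13/3.
If Player 2 plays b3, Player 1's expected payoff is (2/3)·(-5) + (1/3)·7 = -1.
Player 2 minimizes Player 1's payoff; the smallest is -13/3, so the best response is b2.

b2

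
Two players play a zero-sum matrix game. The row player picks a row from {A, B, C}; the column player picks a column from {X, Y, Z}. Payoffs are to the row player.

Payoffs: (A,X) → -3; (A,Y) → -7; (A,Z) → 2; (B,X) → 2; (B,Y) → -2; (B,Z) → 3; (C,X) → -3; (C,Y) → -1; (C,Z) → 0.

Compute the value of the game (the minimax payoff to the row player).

-4/3

Row minima: A → -7, B → -2, C → -3; maximin = -2.
Column maxima: X → 2, Y → -1, Z → 3; minimax = -1.
-2 ≠ -1, so there is no saddle point; optimal play is mixed.
A is strictly dominated by B, so the row player never plays it.
Z is strictly dominated by X (it gives the row player strictly more in every row), so the column player never plays it.
On the remaining 2×2 (B, C vs X, Y):
Let the row player play B with probability p. Expected payoff against X: 2p + (-3)(1−p) = 5p − 3; against Y: (-2)p + (-1)(1−p) = −p − 1.
Setting these equal: 5p − 3 = −p − 1 ⇒ 6p = 2 ⇒ p = 1/3, and the value is (5)·(1/3) − 3 = -4/3.
For the column player: with q = P(X), equating B's and C's payoffs gives 4q − 2 = −2q − 1 ⇒ q = 1/6.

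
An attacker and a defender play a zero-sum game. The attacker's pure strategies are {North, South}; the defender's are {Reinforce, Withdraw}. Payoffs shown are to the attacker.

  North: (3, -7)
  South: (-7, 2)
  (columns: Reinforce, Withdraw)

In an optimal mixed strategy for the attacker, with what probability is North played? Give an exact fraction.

9/19

Row minima: North → -7, South → -7; maximin = -7.
Column maxima: Reinforce → 3, Withdraw → 2; minimax = 2.
-7 ≠ 2, so there is no saddle point; optimal play is mixed.
Let the attacker play North with probability p. Expected payoff against Reinforce: 3p + (-7)(1−p) = 10p − 7; against Withdraw: (-7)p + 2(1−p) = −9p + 2.
Setting these equal: 10p − 7 = −9p + 2 ⇒ 19p = 9 ⇒ p = 9/19, and the value is (10)·(9/19) − 7 = -43/19.
For the defender: with q = P(Reinforce), equating North's and South's payoffs gives 10q − 7 = −9q + 2 ⇒ q = 9/19.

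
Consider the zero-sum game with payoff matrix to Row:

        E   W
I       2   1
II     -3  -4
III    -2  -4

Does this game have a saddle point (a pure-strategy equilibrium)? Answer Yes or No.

Row minima: I → 1, II → -4, III → -4; maximin = 1.
Column maxima: E → 2, W → 1; minimax = 1.
maximin = minimax = 1, so a saddle point exists.

Yes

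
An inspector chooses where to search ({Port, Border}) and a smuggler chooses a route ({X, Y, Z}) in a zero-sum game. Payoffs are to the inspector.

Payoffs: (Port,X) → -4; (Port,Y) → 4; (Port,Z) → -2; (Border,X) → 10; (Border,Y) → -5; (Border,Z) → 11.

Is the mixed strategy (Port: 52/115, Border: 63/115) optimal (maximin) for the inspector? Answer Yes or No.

Against X this mix gives (52/115)·(-4) + (63/115)·10 = 422/115.
Against Y this mix gives (52/115)·4 + (63/115)·(-5) = -107/115.
Against Z this mix gives (52/115)·(-2) + (63/115)·11 = 589/115.
The smuggler will play Y, holding the inspector to -107/115. Shifting weight toward the row that does better against Y would raise this floor (the equalizing mix achieves 20/23 against both Y and X), so the proposed strategy is not optimal.

No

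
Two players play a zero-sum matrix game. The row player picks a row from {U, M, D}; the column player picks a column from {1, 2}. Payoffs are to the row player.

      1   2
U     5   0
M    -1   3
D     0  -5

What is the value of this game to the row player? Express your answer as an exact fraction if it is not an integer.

5/3

Row minima: U → 0, M → -1, D → -5; maximin = 0.
Column maxima: 1 → 5, 2 → 3; minimax = 3.
0 ≠ 3, so there is no saddle point; optimal play is mixed.
D is strictly dominated by U, so the row player never plays it.
On the remaining 2×2 (U, M vs 1, 2):
Let the row player play U with probability p. Expected payoff against 1: 5p + (-1)(1−p) = 6p − 1; against 2: 0p + 3(1−p) = −3p + 3.
Setting these equal: 6p − 1 = −3p + 3 ⇒ 9p = 4 ⇒ p = 4/9, and the value is (6)·(4/9) − 1 = 5/3.
For the column player: with q = P(1), equating U's and M's payoffs gives 5q = −4q + 3 ⇒ q = 1/3.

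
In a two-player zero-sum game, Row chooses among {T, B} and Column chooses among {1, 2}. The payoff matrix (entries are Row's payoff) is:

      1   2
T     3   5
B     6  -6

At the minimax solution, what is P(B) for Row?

1/7

Row minima: T → 3, B → -6; maximin = 3.
Column maxima: 1 → 6, 2 → 5; minimax = 5.
3 ≠ 5, so there is no saddle point; optimal play is mixed.
Let Row play T with probability p. Expected payoff against 1: 3p + 6(1−p) = −3p + 6; against 2: 5p + (-6)(1−p) = 11p − 6.
Setting these equal: −3p + 6 = 11p − 6 ⇒ −14p = -12 ⇒ p = 6/7, and the value is (-3)·(6/7) + 6 = 24/7.
For Column: with q = P(1), equating T's and B's payoffs gives −2q + 5 = 12q − 6 ⇒ q = 11/14.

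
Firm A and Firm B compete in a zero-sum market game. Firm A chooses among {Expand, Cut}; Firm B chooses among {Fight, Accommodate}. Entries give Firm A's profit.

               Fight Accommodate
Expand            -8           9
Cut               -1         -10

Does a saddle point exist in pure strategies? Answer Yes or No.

No

Row minima: Expand → -8, Cut → -10; maximin = -8.
Column maxima: Fight → -1, Accommodate → 9; minimax = -1.
-8 ≠ -1, so no pure-strategy equilibrium exists.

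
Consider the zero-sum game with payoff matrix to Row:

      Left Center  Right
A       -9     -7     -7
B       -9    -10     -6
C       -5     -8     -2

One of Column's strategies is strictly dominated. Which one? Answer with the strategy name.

Left holds Row's payoff strictly below Right in every row: -9 < -7, -9 < -6, -5 < -2.
So Right is strictly dominated for Column.

Right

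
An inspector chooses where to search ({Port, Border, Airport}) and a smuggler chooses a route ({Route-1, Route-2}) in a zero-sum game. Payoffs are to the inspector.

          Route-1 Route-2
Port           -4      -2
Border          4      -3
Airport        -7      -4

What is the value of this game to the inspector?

-20/9

Row minima: Port → -4, Border → -3, Airport → -7; maximin = -3.
Column maxima: Route-1 → 4, Route-2 → -2; minimax = -2.
-3 ≠ -2, so there is no saddle point; optimal play is mixed.
Airport is strictly dominated by Port, so the inspector never plays it.
On the remaining 2×2 (Port, Border vs Route-1, Route-2):
Let the inspector play Port with probability p. Expected payoff against Route-1: (-4)p + 4(1−p) = −8p + 4; against Route-2: (-2)p + (-3)(1−p) = p − 3.
Setting these equal: −8p + 4 = p − 3 ⇒ −9p = -7 ⇒ p = 7/9, and the value is (-8)·(7/9) + 4 = -20/9.
For the smuggler: with q = P(Route-1), equating Port's and Border's payoffs gives −2q − 2 = 7q − 3 ⇒ q = 1/9.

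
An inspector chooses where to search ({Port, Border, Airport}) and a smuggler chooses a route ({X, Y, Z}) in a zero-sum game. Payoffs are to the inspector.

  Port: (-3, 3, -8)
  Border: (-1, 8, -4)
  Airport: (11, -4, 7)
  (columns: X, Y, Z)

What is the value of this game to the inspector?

40/23

Row minima: Port → -8, Border → -4, Airport → -4; maximin = -4.
Column maxima: X → 11, Y → 8, Z → 7; minimax = 7.
-4 ≠ 7, so there is no saddle point; optimal play is mixed.
Port is strictly dominated by Border, so the inspector never plays it.
X is strictly dominated by Z (it gives the inspector strictly more in every row), so the smuggler never plays it.
On the remaining 2×2 (Border, Airport vs Y, Z):
Let the inspector play Border with probability p. Expected payoff against Y: 8p + (-4)(1−p) = 12p − 4; against Z: (-4)p + 7(1−p) = −11p + 7.
Setting these equal: 12p − 4 = −11p + 7 ⇒ 23p = 11 ⇒ p = 11/23, and the value is (12)·(11/23) − 4 = 40/23.
For the smuggler: with q = P(Y), equating Border's and Airport's payoffs gives 12q − 4 = −11q + 7 ⇒ q = 11/23.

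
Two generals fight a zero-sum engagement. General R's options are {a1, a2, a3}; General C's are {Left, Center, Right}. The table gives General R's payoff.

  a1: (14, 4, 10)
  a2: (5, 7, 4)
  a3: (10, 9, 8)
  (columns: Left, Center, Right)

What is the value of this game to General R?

58/7

Row minima: a1 → 4, a2 → 4, a3 → 8; maximin = 8.
Column maxima: Left → 14, Center → 9, Right → 10; minimax = 9.
8 ≠ 9, so there is no saddle point; optimal play is mixed.
a2 is strictly dominated by a3, so General R never plays it.
With a2 eliminated, Left is strictly dominated by Center (it gives General R strictly more in every remaining row), so General C never plays it.
On the remaining 2×2 (a1, a3 vs Center, Right):
Let General R play a1 with probability p. Expected payoff against Center: 4p + 9(1−p) = −5p + 9; against Right: 10p + 8(1−p) = 2p + 8.
Setting these equal: −5p + 9 = 2p + 8 ⇒ −7p = -1 ⇒ p = 1/7, and the value is (-5)·(1/7) + 9 = 58/7.
For General C: with q = P(Center), equating a1's and a3's payoffs gives −6q + 10 = q + 8 ⇒ q = 2/7.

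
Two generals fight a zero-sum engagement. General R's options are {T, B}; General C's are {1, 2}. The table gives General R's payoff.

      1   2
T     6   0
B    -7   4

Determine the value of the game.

Row minima: T → 0, B → -7; maximin = 0.
Column maxima: 1 → 6, 2 → 4; minimax = 4.
0 ≠ 4, so there is no saddle point; optimal play is mixed.
Let General R play T with probability p. Expected payoff against 1: 6p + (-7)(1−p) = 13p − 7; against 2: 0p + 4(1−p) = −4p + 4.
Setting these equal: 13p − 7 = −4p + 4 ⇒ 17p = 11 ⇒ p = 11/17, and the value is (13)·(11/17) − 7 = 24/17.
For General C: with q = P(1), equating T's and B's payoffs gives 6q = −11q + 4 ⇒ q = 4/17.

24/17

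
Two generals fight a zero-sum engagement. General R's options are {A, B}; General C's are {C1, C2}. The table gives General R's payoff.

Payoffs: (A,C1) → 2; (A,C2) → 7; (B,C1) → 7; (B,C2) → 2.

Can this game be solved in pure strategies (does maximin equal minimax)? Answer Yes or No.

No

Row minima: A → 2, B → 2; maximin = 2.
Column maxima: C1 → 7, C2 → 7; minimax = 7.
2 ≠ 7, so no pure-strategy equilibrium exists.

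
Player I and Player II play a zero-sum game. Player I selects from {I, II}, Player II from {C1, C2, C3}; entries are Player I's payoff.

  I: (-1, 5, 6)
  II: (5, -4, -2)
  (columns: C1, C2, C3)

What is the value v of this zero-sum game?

7/5

Row minima: I → -1, II → -4; maximin = -1.
Column maxima: C1 → 5, C2 → 5, C3 → 6; minimax = 5.
-1 ≠ 5, so there is no saddle point; optimal play is mixed.
C3 is strictly dominated by C2 (it gives Player I strictly more in every row), so Player II never plays it.
On the remaining 2×2 (I, II vs C1, C2):
Let Player I play I with probability p. Expected payoff against C1: (-1)p + 5(1−p) = −6p + 5; against C2: 5p + (-4)(1−p) = 9p − 4.
Setting these equal: −6p + 5 = 9p − 4 ⇒ −15p = -9 ⇒ p = 3/5, and the value is (-6)·(3/5) + 5 = 7/5.
For Player II: with q = P(C1), equating I's and II's payoffs gives −6q + 5 = 9q − 4 ⇒ q = 3/5.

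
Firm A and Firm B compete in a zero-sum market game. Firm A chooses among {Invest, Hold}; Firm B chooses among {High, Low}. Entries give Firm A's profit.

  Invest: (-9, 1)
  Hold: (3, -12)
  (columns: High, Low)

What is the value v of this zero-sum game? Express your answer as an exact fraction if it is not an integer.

Row minima: Invest → -9, Hold → -12; maximin = -9.
Column maxima: High → 3, Low → 1; minimax = 1.
-9 ≠ 1, so there is no saddle point; optimal play is mixed.
Let Firm A play Invest with probability p. Expected payoff against High: (-9)p + 3(1−p) = −12p + 3; against Low: 1p + (-12)(1−p) = 13p − 12.
Setting these equal: −12p + 3 = 13p − 12 ⇒ −25p = -15 ⇒ p = 3/5, and the value is (-12)·(3/5) + 3 = -21/5.
For Firm B: with q = P(High), equating Invest's and Hold's payoffs gives −10q + 1 = 15q − 12 ⇒ q = 13/25.

-21/5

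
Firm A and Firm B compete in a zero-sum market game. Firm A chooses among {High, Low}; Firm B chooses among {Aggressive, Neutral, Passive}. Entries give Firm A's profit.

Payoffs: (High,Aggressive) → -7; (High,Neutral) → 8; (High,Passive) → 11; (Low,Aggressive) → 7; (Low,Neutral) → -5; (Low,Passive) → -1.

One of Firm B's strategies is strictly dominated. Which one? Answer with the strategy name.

Neutral holds Firm A's payoff strictly below Passive in every row: 8 < 11, -5 < -1.
So Passive is strictly dominated for Firm B.

Passive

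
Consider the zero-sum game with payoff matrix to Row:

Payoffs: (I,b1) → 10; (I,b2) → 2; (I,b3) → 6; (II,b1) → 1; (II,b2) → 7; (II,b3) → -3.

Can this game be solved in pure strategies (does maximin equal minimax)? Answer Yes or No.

No

Row minima: I → 2, II → -3; maximin = 2.
Column maxima: b1 → 10, b2 → 7, b3 → 6; minimax = 6.
2 ≠ 6, so no pure-strategy equilibrium exists.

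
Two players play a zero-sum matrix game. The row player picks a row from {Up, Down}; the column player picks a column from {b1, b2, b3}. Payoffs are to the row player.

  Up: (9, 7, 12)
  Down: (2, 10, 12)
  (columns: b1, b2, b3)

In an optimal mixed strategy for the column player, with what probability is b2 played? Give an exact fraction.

7/10

Row minima: Up → 7, Down → 2; maximin = 7.
Column maxima: b1 → 9, b2 → 10, b3 → 12; minimax = 9.
7 ≠ 9, so there is no saddle point; optimal play is mixed.
b3 is strictly dominated by b1 (it gives the row player strictly more in every row), so the column player never plays it.
On the remaining 2×2 (Up, Down vs b1, b2):
Let the row player play Up with probability p. Expected payoff against b1: 9p + 2(1−p) = 7p + 2; against b2: 7p + 10(1−p) = −3p + 10.
Setting these equal: 7p + 2 = −3p + 10 ⇒ 10p = 8 ⇒ p = 4/5, and the value is (7)·(4/5) + 2 = 38/5.
For the column player: with q = P(b1), equating Up's and Down's payoffs gives 2q + 7 = −8q + 10 ⇒ q = 3/10.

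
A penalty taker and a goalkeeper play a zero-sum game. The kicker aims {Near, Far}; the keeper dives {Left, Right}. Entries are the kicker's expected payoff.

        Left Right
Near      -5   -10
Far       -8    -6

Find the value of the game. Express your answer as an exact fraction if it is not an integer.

Row minima: Near → -10, Far → -8; maximin = -8.
Column maxima: Left → -5, Right → -6; minimax = -6.
-8 ≠ -6, so there is no saddle point; optimal play is mixed.
Let the kicker play Near with probability p. Expected payoff against Left: (-5)p + (-8)(1−p) = 3p − 8; against Right: (-10)p + (-6)(1−p) = −4p − 6.
Setting these equal: 3p − 8 = −4p − 6 ⇒ 7p = 2 ⇒ p = 2/7, and the value is (3)·(2/7) − 8 = -50/7.
For the keeper: with q = P(Left), equating Near's and Far's payoffs gives 5q − 10 = −2q − 6 ⇒ q = 4/7.

-50/7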